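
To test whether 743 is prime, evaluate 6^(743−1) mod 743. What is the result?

6^1 ≡ 6 (mod 743)
6^2 ≡ 6^2 = 36 ≡ 36 (mod 743)
6^4 ≡ 36^2 = 1296 ≡ 553 (mod 743)
6^8 ≡ 553^2 = 305809 ≡ 436 (mod 743)
6^16 ≡ 436^2 = 190096 ≡ 631 (mod 743)
6^32 ≡ 631^2 = 398161 ≡ 656 (mod 743)
6^64 ≡ 656^2 = 430336 ≡ 139 (mod 743)
6^128 ≡ 139^2 = 19321 ≡ 3 (mod 743)
6^256 ≡ 3^2 = 9 ≡ 9 (mod 743)
6^512 ≡ 9^2 = 81 ≡ 81 (mod 743)
742 = 512 + 128 + 64 + 32 + 4 + 2 in binary powers of 2.
So 6^742 ≡ 81 · 3 · 139 · 656 · 553 · 36 ≡ 1 (mod 743).
Since the result is 1, base 6 gives no evidence that 743 is composite.

1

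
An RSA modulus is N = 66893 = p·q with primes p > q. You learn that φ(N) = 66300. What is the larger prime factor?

φ(n) = (p−1)(q−1) = n − (p+q) + 1, so p + q = 66893 − 66300 + 1 = 594.
p and q are the roots of t² − 594t + 66893 = 0.
Discriminant: 594² − 4·66893 = 352836 − 267572 = 85264; √85264 = 292.
q = (594 − 292)/2 = 151, p = (594 + 292)/2 = 443.
Check: 151 · 443 = 66893.

443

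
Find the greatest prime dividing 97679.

97679 = 19 · 5141
5141 = 53 · 97
97 is prime.
So 97679 = 19 · 53 · 97; the largest prime factor is 97.

97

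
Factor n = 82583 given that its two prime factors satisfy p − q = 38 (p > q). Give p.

307

Since p = q + 38, we have 82583 = q(q + 38), so q² + 38q − 82583 = 0.
Discriminant: 38² + 4·82583 = 1444 + 330332 = 331776; √331776 = 576.
q = (−38 + 576)/2 = 269, and p = q + 38 = 307.
Check: 269 · 307 = 82583.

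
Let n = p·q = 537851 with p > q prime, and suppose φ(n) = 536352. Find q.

φ(n) = (p−1)(q−1) = n − (p+q) + 1, so p + q = 537851 − 536352 + 1 = 1500.
p and q are the roots of t² − 1500t + 537851 = 0.
Discriminant: 1500² − 4·537851 = 2250000 − 2151404 = 98596; √98596 = 314.
q = (1500 − 314)/2 = 593, p = (1500 + 314)/2 = 907.
Check: 593 · 907 = 537851.

593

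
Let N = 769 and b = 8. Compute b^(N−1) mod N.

8^1 ≡ 8 (mod 769)
8^2 ≡ 8^2 = 64 ≡ 64 (mod 769)
8^4 ≡ 64^2 = 4096 ≡ 251 (mod 769)
8^8 ≡ 251^2 = 63001 ≡ 712 (mod 769)
8^16 ≡ 712^2 = 506944 ≡ 173 (mod 769)
8^32 ≡ 173^2 = 29929 ≡ 707 (mod 769)
8^64 ≡ 707^2 = 499849 ≡ 768 (mod 769)
8^128 ≡ 768^2 = 589824 ≡ 1 (mod 769)
8^256 ≡ 1^2 = 1 ≡ 1 (mod 769)
8^512 ≡ 1^2 = 1 ≡ 1 (mod 769)
768 = 512 + 256 in binary powers of 2.
So 8^768 ≡ 1 · 1 ≡ 1 (mod 769).
Since the result is 1, base 8 gives no evidence that 769 is composite.

1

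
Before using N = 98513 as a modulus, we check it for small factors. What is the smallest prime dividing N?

98513 is odd.
Digit sum 26, not divisible by 3.
Ends in 3: not divisible by 5.
7: 98513 = 7·14073 + 2
11: 98513 = 11·8955 + 8
13: 98513 = 13·7577 + 12
17: 98513 = 17·5794 + 15
19: 98513 = 19·5184 + 17
23: 98513 = 23·4283 + 4
29: 98513 = 29·3397

29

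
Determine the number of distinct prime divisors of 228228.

6

228228 = 2^2 · 57057
57057 = 3 · 19019
19019 = 7 · 2717
2717 = 11 · 247
247 = 13 · 19
228228 = 2^2 · 3 · 7 · 11 · 13 · 19, which has 6 distinct prime factors.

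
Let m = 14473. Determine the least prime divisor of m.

41

14473 is odd.
Digit sum 19, not divisible by 3.
Ends in 3: not divisible by 5.
7: 14473 = 7·2067 + 4
11: 14473 = 11·1315 + 8
13: 14473 = 13·1113 + 4
17: 14473 = 17·851 + 6
19: 14473 = 19·761 + 14
23: 14473 = 23·629 + 6
29: 14473 = 29·499 + 2
31: 14473 = 31·466 + 27
37: 14473 = 37·391 + 6
41: 14473 = 41·353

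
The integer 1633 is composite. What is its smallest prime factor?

1633 is odd.
Digit sum 13, not divisible by 3.
Ends in 3: not divisible by 5.
7: 1633 = 7·233 + 2
11: 1633 = 11·148 + 5
13: 1633 = 13·125 + 8
17: 1633 = 17·96 + 1
19: 1633 = 19·85 + 18
23: 1633 = 23·71

23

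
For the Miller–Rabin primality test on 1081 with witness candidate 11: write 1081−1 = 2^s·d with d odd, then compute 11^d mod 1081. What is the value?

1081 − 1 = 1080 = 2^3 · 135, so d = 135.
11^1 ≡ 11 (mod 1081)
11^2 ≡ 11^2 = 121 ≡ 121 (mod 1081)
11^4 ≡ 121^2 = 14641 ≡ 588 (mod 1081)
11^8 ≡ 588^2 = 345744 ≡ 905 (mod 1081)
11^16 ≡ 905^2 = 819025 ≡ 708 (mod 1081)
11^32 ≡ 708^2 = 501264 ≡ 761 (mod 1081)
11^64 ≡ 761^2 = 579121 ≡ 786 (mod 1081)
11^128 ≡ 786^2 = 617796 ≡ 545 (mod 1081)
135 = 128 + 4 + 2 + 1 in binary powers of 2.
So 11^135 ≡ 545 · 588 · 121 · 11 ≡ 1009 (mod 1081).
Squaring chain: 1009 → 860 → 196; never reaches −1, so base 11 is a Miller–Rabin witness that 1081 is composite.

1009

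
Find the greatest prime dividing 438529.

438529 = 7 · 62647
62647 = 13 · 4819
4819 = 61 · 79
79 is prime.
So 438529 = 7 · 13 · 61 · 79; the largest prime factor is 79.

79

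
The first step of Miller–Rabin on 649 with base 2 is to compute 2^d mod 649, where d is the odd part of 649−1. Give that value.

649 − 1 = 648 = 2^3 · 81, so d = 81.
2^1 ≡ 2 (mod 649)
2^2 ≡ 2^2 = 4 ≡ 4 (mod 649)
2^4 ≡ 4^2 = 16 ≡ 16 (mod 649)
2^8 ≡ 16^2 = 256 ≡ 256 (mod 649)
2^16 ≡ 256^2 = 65536 ≡ 636 (mod 649)
2^32 ≡ 636^2 = 404496 ≡ 169 (mod 649)
2^64 ≡ 169^2 = 28561 ≡ 5 (mod 649)
81 = 64 + 16 + 1 in binary powers of 2.
So 2^81 ≡ 5 · 636 · 2 ≡ 519 (mod 649).
Squaring chain: 519 → 26 → 27; never reaches −1, so base 2 is a Miller–Rabin witness that 649 is composite.

519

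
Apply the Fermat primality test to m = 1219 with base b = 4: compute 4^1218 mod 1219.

630

4^1 ≡ 4 (mod 1219)
4^2 ≡ 4^2 = 16 ≡ 16 (mod 1219)
4^4 ≡ 16^2 = 256 ≡ 256 (mod 1219)
4^8 ≡ 256^2 = 65536 ≡ 929 (mod 1219)
4^16 ≡ 929^2 = 863041 ≡ 1208 (mod 1219)
4^32 ≡ 1208^2 = 1459264 ≡ 121 (mod 1219)
4^64 ≡ 121^2 = 14641 ≡ 13 (mod 1219)
4^128 ≡ 13^2 = 169 ≡ 169 (mod 1219)
4^256 ≡ 169^2 = 28561 ≡ 524 (mod 1219)
4^512 ≡ 524^2 = 274576 ≡ 301 (mod 1219)
4^1024 ≡ 301^2 = 90601 ≡ 395 (mod 1219)
1218 = 1024 + 128 + 64 + 2 in binary powers of 2.
So 4^1218 ≡ 395 · 169 · 13 · 16 ≡ 630 (mod 1219).
Since 630 ≠ 1, base 4 is a Fermat witness: 1219 is composite.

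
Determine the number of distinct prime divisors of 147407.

147407 = 13 · 11339
11339 = 17 · 667
667 = 23 · 29
147407 = 13 · 17 · 23 · 29, which has 4 distinct prime factors.

4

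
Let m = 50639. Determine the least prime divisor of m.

79

50639 is odd.
Digit sum 23, not divisible by 3.
Ends in 9: not divisible by 5.
7: 50639 = 7·7234 + 1
11: 50639 = 11·4603 + 6
13: 50639 = 13·3895 + 4
17: 50639 = 17·2978 + 13
19: 50639 = 19·2665 + 4
23: 50639 = 23·2201 + 16
29: 50639 = 29·1746 + 5
31: 50639 = 31·1633 + 16
37: 50639 = 37·1368 + 23
41: 50639 = 41·1235 + 4
43: 50639 = 43·1177 + 28
47: 50639 = 47·1077 + 20
53: 50639 = 53·955 + 24
59: 50639 = 59·858 + 17
61: 50639 = 61·830 + 9
67: 50639 = 67·755 + 54
71: 50639 = 71·713 + 16
73: 50639 = 73·693 + 50
79: 50639 = 79·641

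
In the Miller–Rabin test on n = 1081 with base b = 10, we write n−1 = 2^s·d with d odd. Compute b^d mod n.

264

1081 − 1 = 1080 = 2^3 · 135, so d = 135.
10^1 ≡ 10 (mod 1081)
10^2 ≡ 10^2 = 100 ≡ 100 (mod 1081)
10^4 ≡ 100^2 = 10000 ≡ 271 (mod 1081)
10^8 ≡ 271^2 = 73441 ≡ 1014 (mod 1081)
10^16 ≡ 1014^2 = 1028196 ≡ 165 (mod 1081)
10^32 ≡ 165^2 = 27225 ≡ 200 (mod 1081)
10^64 ≡ 200^2 = 40000 ≡ 3 (mod 1081)
10^128 ≡ 3^2 = 9 ≡ 9 (mod 1081)
135 = 128 + 4 + 2 + 1 in binary powers of 2.
So 10^135 ≡ 9 · 271 · 100 · 10 ≡ 264 (mod 1081).
Squaring chain: 264 → 512 → 542; never reaches −1, so base 10 is a Miller–Rabin witness that 1081 is composite.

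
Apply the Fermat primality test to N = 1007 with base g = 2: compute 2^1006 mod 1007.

271

2^1 ≡ 2 (mod 1007)
2^2 ≡ 2^2 = 4 ≡ 4 (mod 1007)
2^4 ≡ 4^2 = 16 ≡ 16 (mod 1007)
2^8 ≡ 16^2 = 256 ≡ 256 (mod 1007)
2^16 ≡ 256^2 = 65536 ≡ 81 (mod 1007)
2^32 ≡ 81^2 = 6561 ≡ 519 (mod 1007)
2^64 ≡ 519^2 = 269361 ≡ 492 (mod 1007)
2^128 ≡ 492^2 = 242064 ≡ 384 (mod 1007)
2^256 ≡ 384^2 = 147456 ≡ 434 (mod 1007)
2^512 ≡ 434^2 = 188356 ≡ 47 (mod 1007)
1006 = 512 + 256 + 128 + 64 + 32 + 8 + 4 + 2 in binary powers of 2.
So 2^1006 ≡ 47 · 434 · 384 · 492 · 519 · 256 · 16 · 4 ≡ 271 (mod 1007).
Since 271 ≠ 1, base 2 is a Fermat witness: 1007 is composite.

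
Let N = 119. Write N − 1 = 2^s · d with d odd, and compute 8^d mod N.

119 − 1 = 118 = 2^1 · 59, so d = 59.
8^1 ≡ 8 (mod 119)
8^2 ≡ 8^2 = 64 ≡ 64 (mod 119)
8^4 ≡ 64^2 = 4096 ≡ 50 (mod 119)
8^8 ≡ 50^2 = 2500 ≡ 1 (mod 119)
8^16 ≡ 1^2 = 1 ≡ 1 (mod 119)
8^32 ≡ 1^2 = 1 ≡ 1 (mod 119)
59 = 32 + 16 + 8 + 2 + 1 in binary powers of 2.
So 8^59 ≡ 1 · 1 · 1 · 64 · 8 ≡ 36 (mod 119).
Squaring chain: 36; never reaches −1, so base 8 is a Miller–Rabin witness that 119 is composite.

36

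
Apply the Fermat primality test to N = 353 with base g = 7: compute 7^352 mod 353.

7^1 ≡ 7 (mod 353)
7^2 ≡ 7^2 = 49 ≡ 49 (mod 353)
7^4 ≡ 49^2 = 2401 ≡ 283 (mod 353)
7^8 ≡ 283^2 = 80089 ≡ 311 (mod 353)
7^16 ≡ 311^2 = 96721 ≡ 352 (mod 353)
7^32 ≡ 352^2 = 123904 ≡ 1 (mod 353)
7^64 ≡ 1^2 = 1 ≡ 1 (mod 353)
7^128 ≡ 1^2 = 1 ≡ 1 (mod 353)
7^256 ≡ 1^2 = 1 ≡ 1 (mod 353)
352 = 256 + 64 + 32 in binary powers of 2.
So 7^352 ≡ 1 · 1 · 1 ≡ 1 (mod 353).
Since the result is 1, base 7 gives no evidence that 353 is composite.

1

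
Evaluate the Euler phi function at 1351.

Factor: 1351 = 7 · 193.
φ(1351) = (7−1) · (193−1) = 6 · 192 = 1152.

1152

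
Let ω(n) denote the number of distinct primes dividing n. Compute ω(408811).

3

408811 = 13^2 · 2419
2419 = 41 · 59
408811 = 13^2 · 41 · 59, which has 3 distinct prime factors.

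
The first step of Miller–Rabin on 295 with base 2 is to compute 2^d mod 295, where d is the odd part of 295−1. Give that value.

295 − 1 = 294 = 2^1 · 147, so d = 147.
2^1 ≡ 2 (mod 295)
2^2 ≡ 2^2 = 4 ≡ 4 (mod 295)
2^4 ≡ 4^2 = 16 ≡ 16 (mod 295)
2^8 ≡ 16^2 = 256 ≡ 256 (mod 295)
2^16 ≡ 256^2 = 65536 ≡ 46 (mod 295)
2^32 ≡ 46^2 = 2116 ≡ 51 (mod 295)
2^64 ≡ 51^2 = 2601 ≡ 241 (mod 295)
2^128 ≡ 241^2 = 58081 ≡ 261 (mod 295)
147 = 128 + 16 + 2 + 1 in binary powers of 2.
So 2^147 ≡ 261 · 46 · 4 · 2 ≡ 173 (mod 295).
Squaring chain: 173; never reaches −1, so base 2 is a Miller–Rabin witness that 295 is composite.

173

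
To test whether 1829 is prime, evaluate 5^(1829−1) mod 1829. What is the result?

5

5^1 ≡ 5 (mod 1829)
5^2 ≡ 5^2 = 25 ≡ 25 (mod 1829)
5^4 ≡ 25^2 = 625 ≡ 625 (mod 1829)
5^8 ≡ 625^2 = 390625 ≡ 1048 (mod 1829)
5^16 ≡ 1048^2 = 1098304 ≡ 904 (mod 1829)
5^32 ≡ 904^2 = 817216 ≡ 1482 (mod 1829)
5^64 ≡ 1482^2 = 2196324 ≡ 1524 (mod 1829)
5^128 ≡ 1524^2 = 2322576 ≡ 1575 (mod 1829)
5^256 ≡ 1575^2 = 2480625 ≡ 501 (mod 1829)
5^512 ≡ 501^2 = 251001 ≡ 428 (mod 1829)
5^1024 ≡ 428^2 = 183184 ≡ 284 (mod 1829)
1828 = 1024 + 512 + 256 + 32 + 4 in binary powers of 2.
So 5^1828 ≡ 284 · 428 · 501 · 1482 · 625 ≡ 5 (mod 1829).
Since 5 ≠ 1, base 5 is a Fermat witness: 1829 is composite.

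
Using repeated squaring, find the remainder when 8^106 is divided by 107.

1

8^1 ≡ 8 (mod 107)
8^2 ≡ 8^2 = 64 ≡ 64 (mod 107)
8^4 ≡ 64^2 = 4096 ≡ 30 (mod 107)
8^8 ≡ 30^2 = 900 ≡ 44 (mod 107)
8^16 ≡ 44^2 = 1936 ≡ 10 (mod 107)
8^32 ≡ 10^2 = 100 ≡ 100 (mod 107)
8^64 ≡ 100^2 = 10000 ≡ 49 (mod 107)
106 = 64 + 32 + 8 + 2 in binary powers of 2.
So 8^106 ≡ 49 · 100 · 44 · 64 ≡ 1 (mod 107).
Since the result is 1, base 8 gives no evidence that 107 is composite.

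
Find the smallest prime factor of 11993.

11993 is odd.
Digit sum 23, not divisible by 3.
Ends in 3: not divisible by 5.
7: 11993 = 7·1713 + 2
11: 11993 = 11·1090 + 3
13: 11993 = 13·922 + 7
17: 11993 = 17·705 + 8
19: 11993 = 19·631 + 4
23: 11993 = 23·521 + 10
29: 11993 = 29·413 + 16
31: 11993 = 31·386 + 27
37: 11993 = 37·324 + 5
41: 11993 = 41·292 + 21
43: 11993 = 43·278 + 39
47: 11993 = 47·255 + 8
53: 11993 = 53·226 + 15
59: 11993 = 59·203 + 16
61: 11993 = 61·196 + 37
67: 11993 = 67·179

67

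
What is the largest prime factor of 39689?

71

39689 = 13 · 3053
3053 = 43 · 71
71 is prime.
So 39689 = 13 · 43 · 71; the largest prime factor is 71.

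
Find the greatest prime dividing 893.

893 = 19 · 47
47 is prime.
So 893 = 19 · 47; the largest prime factor is 47.

47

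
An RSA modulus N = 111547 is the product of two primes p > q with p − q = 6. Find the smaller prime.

331

Since p = q + 6, we have 111547 = q(q + 6), so q² + 6q − 111547 = 0.
Discriminant: 6² + 4·111547 = 36 + 446188 = 446224; √446224 = 668.
q = (−6 + 668)/2 = 331, and p = q + 6 = 337.
Check: 331 · 337 = 111547.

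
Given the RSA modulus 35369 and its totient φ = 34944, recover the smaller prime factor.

φ(n) = (p−1)(q−1) = n − (p+q) + 1, so p + q = 35369 − 34944 + 1 = 426.
p and q are the roots of t² − 426t + 35369 = 0.
Discriminant: 426² − 4·35369 = 181476 − 141476 = 40000; √40000 = 200.
q = (426 − 200)/2 = 113, p = (426 + 200)/2 = 313.
Check: 113 · 313 = 35369.

113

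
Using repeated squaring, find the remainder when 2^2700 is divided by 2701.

1

2^1 ≡ 2 (mod 2701)
2^2 ≡ 2^2 = 4 ≡ 4 (mod 2701)
2^4 ≡ 4^2 = 16 ≡ 16 (mod 2701)
2^8 ≡ 16^2 = 256 ≡ 256 (mod 2701)
2^16 ≡ 256^2 = 65536 ≡ 712 (mod 2701)
2^32 ≡ 712^2 = 506944 ≡ 1857 (mod 2701)
2^64 ≡ 1857^2 = 3448449 ≡ 1973 (mod 2701)
2^128 ≡ 1973^2 = 3892729 ≡ 588 (mod 2701)
2^256 ≡ 588^2 = 345744 ≡ 16 (mod 2701)
2^512 ≡ 16^2 = 256 ≡ 256 (mod 2701)
2^1024 ≡ 256^2 = 65536 ≡ 712 (mod 2701)
2^2048 ≡ 712^2 = 506944 ≡ 1857 (mod 2701)
2700 = 2048 + 512 + 128 + 8 + 4 in binary powers of 2.
So 2^2700 ≡ 1857 · 256 · 588 · 256 · 16 ≡ 1 (mod 2701).
Since the result is 1, base 2 gives no evidence that 2701 is composite.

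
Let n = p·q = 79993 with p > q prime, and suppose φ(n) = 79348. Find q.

φ(n) = (p−1)(q−1) = n − (p+q) + 1, so p + q = 79993 − 79348 + 1 = 646.
p and q are the roots of t² − 646t + 79993 = 0.
Discriminant: 646² − 4·79993 = 417316 − 319972 = 97344; √97344 = 312.
q = (646 − 312)/2 = 167, p = (646 + 312)/2 = 479.
Check: 167 · 479 = 79993.

167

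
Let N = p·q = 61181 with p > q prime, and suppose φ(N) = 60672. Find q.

φ(n) = (p−1)(q−1) = n − (p+q) + 1, so p + q = 61181 − 60672 + 1 = 510.
p and q are the roots of t² − 510t + 61181 = 0.
Discriminant: 510² − 4·61181 = 260100 − 244724 = 15376; √15376 = 124.
q = (510 − 124)/2 = 193, p = (510 + 124)/2 = 317.
Check: 193 · 317 = 61181.

193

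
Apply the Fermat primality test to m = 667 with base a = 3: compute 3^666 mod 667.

660

3^1 ≡ 3 (mod 667)
3^2 ≡ 3^2 = 9 ≡ 9 (mod 667)
3^4 ≡ 9^2 = 81 ≡ 81 (mod 667)
3^8 ≡ 81^2 = 6561 ≡ 558 (mod 667)
3^16 ≡ 558^2 = 311364 ≡ 542 (mod 667)
3^32 ≡ 542^2 = 293764 ≡ 284 (mod 667)
3^64 ≡ 284^2 = 80656 ≡ 616 (mod 667)
3^128 ≡ 616^2 = 379456 ≡ 600 (mod 667)
3^256 ≡ 600^2 = 360000 ≡ 487 (mod 667)
3^512 ≡ 487^2 = 237169 ≡ 384 (mod 667)
666 = 512 + 128 + 16 + 8 + 2 in binary powers of 2.
So 3^666 ≡ 384 · 600 · 542 · 558 · 9 ≡ 660 (mod 667).
Since 660 ≠ 1, base 3 is a Fermat witness: 667 is composite.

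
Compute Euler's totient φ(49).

42

Factor: 49 = 7^2.
φ(49) = 7^1·(7−1) = 42.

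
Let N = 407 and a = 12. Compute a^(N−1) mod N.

12^1 ≡ 12 (mod 407)
12^2 ≡ 12^2 = 144 ≡ 144 (mod 407)
12^4 ≡ 144^2 = 20736 ≡ 386 (mod 407)
12^8 ≡ 386^2 = 148996 ≡ 34 (mod 407)
12^16 ≡ 34^2 = 1156 ≡ 342 (mod 407)
12^32 ≡ 342^2 = 116964 ≡ 155 (mod 407)
12^64 ≡ 155^2 = 24025 ≡ 12 (mod 407)
12^128 ≡ 12^2 = 144 ≡ 144 (mod 407)
12^256 ≡ 144^2 = 20736 ≡ 386 (mod 407)
406 = 256 + 128 + 16 + 4 + 2 in binary powers of 2.
So 12^406 ≡ 386 · 144 · 342 · 386 · 144 ≡ 12 (mod 407).
Since 12 ≠ 1, base 12 is a Fermat witness: 407 is composite.

12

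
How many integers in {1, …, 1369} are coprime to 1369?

Factor: 1369 = 37^2.
φ(1369) = 37^1·(37−1) = 1332.

1332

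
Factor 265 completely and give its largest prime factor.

53

265 = 5 · 53
53 is prime.
So 265 = 5 · 53; the largest prime factor is 53.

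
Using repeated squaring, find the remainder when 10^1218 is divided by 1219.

876

10^1 ≡ 10 (mod 1219)
10^2 ≡ 10^2 = 100 ≡ 100 (mod 1219)
10^4 ≡ 100^2 = 10000 ≡ 248 (mod 1219)
10^8 ≡ 248^2 = 61504 ≡ 554 (mod 1219)
10^16 ≡ 554^2 = 306916 ≡ 947 (mod 1219)
10^32 ≡ 947^2 = 896809 ≡ 844 (mod 1219)
10^64 ≡ 844^2 = 712336 ≡ 440 (mod 1219)
10^128 ≡ 440^2 = 193600 ≡ 998 (mod 1219)
10^256 ≡ 998^2 = 996004 ≡ 81 (mod 1219)
10^512 ≡ 81^2 = 6561 ≡ 466 (mod 1219)
10^1024 ≡ 466^2 = 217156 ≡ 174 (mod 1219)
1218 = 1024 + 128 + 64 + 2 in binary powers of 2.
So 10^1218 ≡ 174 · 998 · 440 · 100 ≡ 876 (mod 1219).
Since 876 ≠ 1, base 10 is a Fermat witness: 1219 is composite.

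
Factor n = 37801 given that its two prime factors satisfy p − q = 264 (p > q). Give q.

Since p = q + 264, we have 37801 = q(q + 264), so q² + 264q − 37801 = 0.
Discriminant: 264² + 4·37801 = 69696 + 151204 = 220900; √220900 = 470.
q = (−264 + 470)/2 = 103, and p = q + 264 = 367.
Check: 103 · 367 = 37801.

103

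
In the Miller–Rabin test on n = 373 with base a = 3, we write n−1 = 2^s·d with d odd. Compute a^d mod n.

373 − 1 = 372 = 2^2 · 93, so d = 93.
3^1 ≡ 3 (mod 373)
3^2 ≡ 3^2 = 9 ≡ 9 (mod 373)
3^4 ≡ 9^2 = 81 ≡ 81 (mod 373)
3^8 ≡ 81^2 = 6561 ≡ 220 (mod 373)
3^16 ≡ 220^2 = 48400 ≡ 283 (mod 373)
3^32 ≡ 283^2 = 80089 ≡ 267 (mod 373)
3^64 ≡ 267^2 = 71289 ≡ 46 (mod 373)
93 = 64 + 16 + 8 + 4 + 1 in binary powers of 2.
So 3^93 ≡ 46 · 283 · 220 · 81 · 3 ≡ 372 (mod 373).
Since 3^d ≡ 372 (mod 373), base 3 does not prove 373 composite.

372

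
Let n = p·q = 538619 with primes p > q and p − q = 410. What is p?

967

Since p = q + 410, we have 538619 = q(q + 410), so q² + 410q − 538619 = 0.
Discriminant: 410² + 4·538619 = 168100 + 2154476 = 2322576; √2322576 = 1524.
q = (−410 + 1524)/2 = 557, and p = q + 410 = 967.
Check: 557 · 967 = 538619.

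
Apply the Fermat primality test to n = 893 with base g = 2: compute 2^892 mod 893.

777

2^1 ≡ 2 (mod 893)
2^2 ≡ 2^2 = 4 ≡ 4 (mod 893)
2^4 ≡ 4^2 = 16 ≡ 16 (mod 893)
2^8 ≡ 16^2 = 256 ≡ 256 (mod 893)
2^16 ≡ 256^2 = 65536 ≡ 347 (mod 893)
2^32 ≡ 347^2 = 120409 ≡ 747 (mod 893)
2^64 ≡ 747^2 = 558009 ≡ 777 (mod 893)
2^128 ≡ 777^2 = 603729 ≡ 61 (mod 893)
2^256 ≡ 61^2 = 3721 ≡ 149 (mod 893)
2^512 ≡ 149^2 = 22201 ≡ 769 (mod 893)
892 = 512 + 256 + 64 + 32 + 16 + 8 + 4 in binary powers of 2.
So 2^892 ≡ 769 · 149 · 777 · 747 · 347 · 256 · 16 ≡ 777 (mod 893).
Since 777 ≠ 1, base 2 is a Fermat witness: 893 is composite.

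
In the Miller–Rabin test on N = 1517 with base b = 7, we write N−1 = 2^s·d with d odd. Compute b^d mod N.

1265

1517 − 1 = 1516 = 2^2 · 379, so d = 379.
7^1 ≡ 7 (mod 1517)
7^2 ≡ 7^2 = 49 ≡ 49 (mod 1517)
7^4 ≡ 49^2 = 2401 ≡ 884 (mod 1517)
7^8 ≡ 884^2 = 781456 ≡ 201 (mod 1517)
7^16 ≡ 201^2 = 40401 ≡ 959 (mod 1517)
7^32 ≡ 959^2 = 919681 ≡ 379 (mod 1517)
7^64 ≡ 379^2 = 143641 ≡ 1043 (mod 1517)
7^128 ≡ 1043^2 = 1087849 ≡ 160 (mod 1517)
7^256 ≡ 160^2 = 25600 ≡ 1328 (mod 1517)
379 = 256 + 64 + 32 + 16 + 8 + 2 + 1 in binary powers of 2.
So 7^379 ≡ 1328 · 1043 · 379 · 959 · 201 · 49 · 7 ≡ 1265 (mod 1517).
Squaring chain: 1265 → 1307; never reaches −1, so base 7 is a Miller–Rabin witness that 1517 is composite.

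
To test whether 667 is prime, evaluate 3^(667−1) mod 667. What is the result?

3^1 ≡ 3 (mod 667)
3^2 ≡ 3^2 = 9 ≡ 9 (mod 667)
3^4 ≡ 9^2 = 81 ≡ 81 (mod 667)
3^8 ≡ 81^2 = 6561 ≡ 558 (mod 667)
3^16 ≡ 558^2 = 311364 ≡ 542 (mod 667)
3^32 ≡ 542^2 = 293764 ≡ 284 (mod 667)
3^64 ≡ 284^2 = 80656 ≡ 616 (mod 667)
3^128 ≡ 616^2 = 379456 ≡ 600 (mod 667)
3^256 ≡ 600^2 = 360000 ≡ 487 (mod 667)
3^512 ≡ 487^2 = 237169 ≡ 384 (mod 667)
666 = 512 + 128 + 16 + 8 + 2 in binary powers of 2.
So 3^666 ≡ 384 · 600 · 542 · 558 · 9 ≡ 660 (mod 667).
Since 660 ≠ 1, base 3 is a Fermat witness: 667 is composite.

660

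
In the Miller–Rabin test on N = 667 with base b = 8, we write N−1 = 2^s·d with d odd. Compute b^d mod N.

667 − 1 = 666 = 2^1 · 333, so d = 333.
8^1 ≡ 8 (mod 667)
8^2 ≡ 8^2 = 64 ≡ 64 (mod 667)
8^4 ≡ 64^2 = 4096 ≡ 94 (mod 667)
8^8 ≡ 94^2 = 8836 ≡ 165 (mod 667)
8^16 ≡ 165^2 = 27225 ≡ 545 (mod 667)
8^32 ≡ 545^2 = 297025 ≡ 210 (mod 667)
8^64 ≡ 210^2 = 44100 ≡ 78 (mod 667)
8^128 ≡ 78^2 = 6084 ≡ 81 (mod 667)
8^256 ≡ 81^2 = 6561 ≡ 558 (mod 667)
333 = 256 + 64 + 8 + 4 + 1 in binary powers of 2.
So 8^333 ≡ 558 · 78 · 165 · 94 · 8 ≡ 374 (mod 667).
Squaring chain: 374; never reaches −1, so base 8 is a Miller–Rabin witness that 667 is composite.

374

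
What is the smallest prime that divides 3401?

19

3401 is odd.
Digit sum 8, not divisible by 3.
Ends in 1: not divisible by 5.
7: 3401 = 7·485 + 6
11: 3401 = 11·309 + 2
13: 3401 = 13·261 + 8
17: 3401 = 17·200 + 1
19: 3401 = 19·179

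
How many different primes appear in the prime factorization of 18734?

18734 = 2 · 9367
9367 = 17 · 551
551 = 19 · 29
18734 = 2 · 17 · 19 · 29, which has 4 distinct prime factors.

4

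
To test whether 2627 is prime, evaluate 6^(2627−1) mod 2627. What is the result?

6^1 ≡ 6 (mod 2627)
6^2 ≡ 6^2 = 36 ≡ 36 (mod 2627)
6^4 ≡ 36^2 = 1296 ≡ 1296 (mod 2627)
6^8 ≡ 1296^2 = 1679616 ≡ 963 (mod 2627)
6^16 ≡ 963^2 = 927369 ≡ 38 (mod 2627)
6^32 ≡ 38^2 = 1444 ≡ 1444 (mod 2627)
6^64 ≡ 1444^2 = 2085136 ≡ 1925 (mod 2627)
6^128 ≡ 1925^2 = 3705625 ≡ 1555 (mod 2627)
6^256 ≡ 1555^2 = 2418025 ≡ 1185 (mod 2627)
6^512 ≡ 1185^2 = 1404225 ≡ 1407 (mod 2627)
6^1024 ≡ 1407^2 = 1979649 ≡ 1518 (mod 2627)
6^2048 ≡ 1518^2 = 2304324 ≡ 445 (mod 2627)
2626 = 2048 + 512 + 64 + 2 in binary powers of 2.
So 6^2626 ≡ 445 · 1407 · 1925 · 36 ≡ 1923 (mod 2627).
Since 1923 ≠ 1, base 6 is a Fermat witness: 2627 is composite.

1923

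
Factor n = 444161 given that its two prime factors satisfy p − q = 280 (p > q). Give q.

Since p = q + 280, we have 444161 = q(q + 280), so q² + 280q − 444161 = 0.
Discriminant: 280² + 4·444161 = 78400 + 1776644 = 1855044; √1855044 = 1362.
q = (−280 + 1362)/2 = 541, and p = q + 280 = 821.
Check: 541 · 821 = 444161.

541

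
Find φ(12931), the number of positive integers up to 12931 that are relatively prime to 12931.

12672

Factor: 12931 = 67 · 193.
φ(12931) = (67−1) · (193−1) = 66 · 192 = 12672.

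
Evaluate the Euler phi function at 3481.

Factor: 3481 = 59^2.
φ(3481) = 59^1·(59−1) = 3422.

3422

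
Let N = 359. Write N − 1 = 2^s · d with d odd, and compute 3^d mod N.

359 − 1 = 358 = 2^1 · 179, so d = 179.
3^1 ≡ 3 (mod 359)
3^2 ≡ 3^2 = 9 ≡ 9 (mod 359)
3^4 ≡ 9^2 = 81 ≡ 81 (mod 359)
3^8 ≡ 81^2 = 6561 ≡ 99 (mod 359)
3^16 ≡ 99^2 = 9801 ≡ 108 (mod 359)
3^32 ≡ 108^2 = 11664 ≡ 176 (mod 359)
3^64 ≡ 176^2 = 30976 ≡ 102 (mod 359)
3^128 ≡ 102^2 = 10404 ≡ 352 (mod 359)
179 = 128 + 32 + 16 + 2 + 1 in binary powers of 2.
So 3^179 ≡ 352 · 176 · 108 · 9 · 3 ≡ 1 (mod 359).
Since 3^d ≡ 1 (mod 359), base 3 does not prove 359 composite.

1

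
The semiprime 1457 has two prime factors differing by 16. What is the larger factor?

Since p = q + 16, we have 1457 = q(q + 16), so q² + 16q − 1457 = 0.
Discriminant: 16² + 4·1457 = 256 + 5828 = 6084; √6084 = 78.
q = (−16 + 78)/2 = 31, and p = q + 16 = 47.
Check: 31 · 47 = 1457.

47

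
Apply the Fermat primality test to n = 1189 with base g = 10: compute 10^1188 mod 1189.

10^1 ≡ 10 (mod 1189)
10^2 ≡ 10^2 = 100 ≡ 100 (mod 1189)
10^4 ≡ 100^2 = 10000 ≡ 488 (mod 1189)
10^8 ≡ 488^2 = 238144 ≡ 344 (mod 1189)
10^16 ≡ 344^2 = 118336 ≡ 625 (mod 1189)
10^32 ≡ 625^2 = 390625 ≡ 633 (mod 1189)
10^64 ≡ 633^2 = 400689 ≡ 1185 (mod 1189)
10^128 ≡ 1185^2 = 1404225 ≡ 16 (mod 1189)
10^256 ≡ 16^2 = 256 ≡ 256 (mod 1189)
10^512 ≡ 256^2 = 65536 ≡ 141 (mod 1189)
10^1024 ≡ 141^2 = 19881 ≡ 857 (mod 1189)
1188 = 1024 + 128 + 32 + 4 in binary powers of 2.
So 10^1188 ≡ 857 · 16 · 633 · 488 ≡ 426 (mod 1189).
Since 426 ≠ 1, base 10 is a Fermat witness: 1189 is composite.

426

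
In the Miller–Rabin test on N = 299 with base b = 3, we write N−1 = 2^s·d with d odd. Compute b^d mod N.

299 − 1 = 298 = 2^1 · 149, so d = 149.
3^1 ≡ 3 (mod 299)
3^2 ≡ 3^2 = 9 ≡ 9 (mod 299)
3^4 ≡ 9^2 = 81 ≡ 81 (mod 299)
3^8 ≡ 81^2 = 6561 ≡ 282 (mod 299)
3^16 ≡ 282^2 = 79524 ≡ 289 (mod 299)
3^32 ≡ 289^2 = 83521 ≡ 100 (mod 299)
3^64 ≡ 100^2 = 10000 ≡ 133 (mod 299)
3^128 ≡ 133^2 = 17689 ≡ 48 (mod 299)
149 = 128 + 16 + 4 + 1 in binary powers of 2.
So 3^149 ≡ 48 · 289 · 81 · 3 ≡ 269 (mod 299).
Squaring chain: 269; never reaches −1, so base 3 is a Miller–Rabin witness that 299 is composite.

269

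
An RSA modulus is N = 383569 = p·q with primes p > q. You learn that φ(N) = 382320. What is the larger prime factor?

φ(n) = (p−1)(q−1) = n − (p+q) + 1, so p + q = 383569 − 382320 + 1 = 1250.
p and q are the roots of t² − 1250t + 383569 = 0.
Discriminant: 1250² − 4·383569 = 1562500 − 1534276 = 28224; √28224 = 168.
q = (1250 − 168)/2 = 541, p = (1250 + 168)/2 = 709.
Check: 541 · 709 = 383569.

709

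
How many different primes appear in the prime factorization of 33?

2

33 = 3 · 11
33 = 3 · 11, which has 2 distinct prime factors.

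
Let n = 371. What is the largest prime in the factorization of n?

371 = 7 · 53
53 is prime.
So 371 = 7 · 53; the largest prime factor is 53.

53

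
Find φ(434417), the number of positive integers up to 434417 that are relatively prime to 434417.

Factor: 434417 = 37 · 59 · 199.
φ(434417) = (37−1) · (59−1) · (199−1) = 36 · 58 · 198 = 413424.

413424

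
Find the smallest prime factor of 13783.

13783 is odd.
Digit sum 22, not divisible by 3.
Ends in 3: not divisible by 5.
7: 13783 = 7·1969

7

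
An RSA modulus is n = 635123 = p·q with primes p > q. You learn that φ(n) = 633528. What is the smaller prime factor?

757

φ(n) = (p−1)(q−1) = n − (p+q) + 1, so p + q = 635123 − 633528 + 1 = 1596.
p and q are the roots of t² − 1596t + 635123 = 0.
Discriminant: 1596² − 4·635123 = 2547216 − 2540492 = 6724; √6724 = 82.
q = (1596 − 82)/2 = 757, p = (1596 + 82)/2 = 839.
Check: 757 · 839 = 635123.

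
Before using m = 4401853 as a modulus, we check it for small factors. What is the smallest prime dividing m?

37

4401853 is odd.
Digit sum 25, not divisible by 3.
Ends in 3: not divisible by 5.
7: 4401853 = 7·628836 + 1
11: 4401853 = 11·400168 + 5
13: 4401853 = 13·338604 + 1
17: 4401853 = 17·258932 + 9
19: 4401853 = 19·231676 + 9
23: 4401853 = 23·191384 + 21
29: 4401853 = 29·151788 + 1
31: 4401853 = 31·141995 + 8
37: 4401853 = 37·118969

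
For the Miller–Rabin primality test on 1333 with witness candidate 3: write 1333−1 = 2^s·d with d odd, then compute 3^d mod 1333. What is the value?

1333 − 1 = 1332 = 2^2 · 333, so d = 333.
3^1 ≡ 3 (mod 1333)
3^2 ≡ 3^2 = 9 ≡ 9 (mod 1333)
3^4 ≡ 9^2 = 81 ≡ 81 (mod 1333)
3^8 ≡ 81^2 = 6561 ≡ 1229 (mod 1333)
3^16 ≡ 1229^2 = 1510441 ≡ 152 (mod 1333)
3^32 ≡ 152^2 = 23104 ≡ 443 (mod 1333)
3^64 ≡ 443^2 = 196249 ≡ 298 (mod 1333)
3^128 ≡ 298^2 = 88804 ≡ 826 (mod 1333)
3^256 ≡ 826^2 = 682276 ≡ 1113 (mod 1333)
333 = 256 + 64 + 8 + 4 + 1 in binary powers of 2.
So 3^333 ≡ 1113 · 298 · 1229 · 81 · 3 ≡ 1298 (mod 1333).
Squaring chain: 1298 → 1225; never reaches −1, so base 3 is a Miller–Rabin witness that 1333 is composite.

1298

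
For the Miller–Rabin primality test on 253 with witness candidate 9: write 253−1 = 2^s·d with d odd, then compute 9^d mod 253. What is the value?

253 − 1 = 252 = 2^2 · 63, so d = 63.
9^1 ≡ 9 (mod 253)
9^2 ≡ 9^2 = 81 ≡ 81 (mod 253)
9^4 ≡ 81^2 = 6561 ≡ 236 (mod 253)
9^8 ≡ 236^2 = 55696 ≡ 36 (mod 253)
9^16 ≡ 36^2 = 1296 ≡ 31 (mod 253)
9^32 ≡ 31^2 = 961 ≡ 202 (mod 253)
63 = 32 + 16 + 8 + 4 + 2 + 1 in binary powers of 2.
So 9^63 ≡ 202 · 31 · 36 · 236 · 81 · 9 ≡ 36 (mod 253).
Squaring chain: 36 → 31; never reaches −1, so base 9 is a Miller–Rabin witness that 253 is composite.

36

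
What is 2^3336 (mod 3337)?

1835

2^1 ≡ 2 (mod 3337)
2^2 ≡ 2^2 = 4 ≡ 4 (mod 3337)
2^4 ≡ 4^2 = 16 ≡ 16 (mod 3337)
2^8 ≡ 16^2 = 256 ≡ 256 (mod 3337)
2^16 ≡ 256^2 = 65536 ≡ 2133 (mod 3337)
2^32 ≡ 2133^2 = 4549689 ≡ 1358 (mod 3337)
2^64 ≡ 1358^2 = 1844164 ≡ 2140 (mod 3337)
2^128 ≡ 2140^2 = 4579600 ≡ 1236 (mod 3337)
2^256 ≡ 1236^2 = 1527696 ≡ 2687 (mod 3337)
2^512 ≡ 2687^2 = 7219969 ≡ 2038 (mod 3337)
2^1024 ≡ 2038^2 = 4153444 ≡ 2216 (mod 3337)
2^2048 ≡ 2216^2 = 4910656 ≡ 1929 (mod 3337)
3336 = 2048 + 1024 + 256 + 8 in binary powers of 2.
So 2^3336 ≡ 1929 · 2216 · 2687 · 256 ≡ 1835 (mod 3337).
Since 1835 ≠ 1, base 2 is a Fermat witness: 3337 is composite.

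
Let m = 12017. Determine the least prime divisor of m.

12017 is odd.
Digit sum 11, not divisible by 3.
Ends in 7: not divisible by 5.
7: 12017 = 7·1716 + 5
11: 12017 = 11·1092 + 5
13: 12017 = 13·924 + 5
17: 12017 = 17·706 + 15
19: 12017 = 19·632 + 9
23: 12017 = 23·522 + 11
29: 12017 = 29·414 + 11
31: 12017 = 31·387 + 20
37: 12017 = 37·324 + 29
41: 12017 = 41·293 + 4
43: 12017 = 43·279 + 20
47: 12017 = 47·255 + 32
53: 12017 = 53·226 + 39
59: 12017 = 59·203 + 40
61: 12017 = 61·197

61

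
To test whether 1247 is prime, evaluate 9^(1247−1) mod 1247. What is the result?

9^1 ≡ 9 (mod 1247)
9^2 ≡ 9^2 = 81 ≡ 81 (mod 1247)
9^4 ≡ 81^2 = 6561 ≡ 326 (mod 1247)
9^8 ≡ 326^2 = 106276 ≡ 281 (mod 1247)
9^16 ≡ 281^2 = 78961 ≡ 400 (mod 1247)
9^32 ≡ 400^2 = 160000 ≡ 384 (mod 1247)
9^64 ≡ 384^2 = 147456 ≡ 310 (mod 1247)
9^128 ≡ 310^2 = 96100 ≡ 81 (mod 1247)
9^256 ≡ 81^2 = 6561 ≡ 326 (mod 1247)
9^512 ≡ 326^2 = 106276 ≡ 281 (mod 1247)
9^1024 ≡ 281^2 = 78961 ≡ 400 (mod 1247)
1246 = 1024 + 128 + 64 + 16 + 8 + 4 + 2 in binary powers of 2.
So 9^1246 ≡ 400 · 81 · 310 · 400 · 281 · 326 · 81 ≡ 552 (mod 1247).
Since 552 ≠ 1, base 9 is a Fermat witness: 1247 is composite.

552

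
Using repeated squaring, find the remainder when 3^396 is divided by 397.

1

3^1 ≡ 3 (mod 397)
3^2 ≡ 3^2 = 9 ≡ 9 (mod 397)
3^4 ≡ 9^2 = 81 ≡ 81 (mod 397)
3^8 ≡ 81^2 = 6561 ≡ 209 (mod 397)
3^16 ≡ 209^2 = 43681 ≡ 11 (mod 397)
3^32 ≡ 11^2 = 121 ≡ 121 (mod 397)
3^64 ≡ 121^2 = 14641 ≡ 349 (mod 397)
3^128 ≡ 349^2 = 121801 ≡ 319 (mod 397)
3^256 ≡ 319^2 = 101761 ≡ 129 (mod 397)
396 = 256 + 128 + 8 + 4 in binary powers of 2.
So 3^396 ≡ 129 · 319 · 209 · 81 ≡ 1 (mod 397).
Since the result is 1, base 3 gives no evidence that 397 is composite.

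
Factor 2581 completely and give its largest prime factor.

2581 = 29 · 89
89 is prime.
So 2581 = 29 · 89; the largest prime factor is 89.

89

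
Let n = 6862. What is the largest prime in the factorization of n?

73

6862 = 2 · 3431
3431 = 47 · 73
73 is prime.
So 6862 = 2 · 47 · 73; the largest prime factor is 73.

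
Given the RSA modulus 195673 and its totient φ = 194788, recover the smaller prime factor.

φ(n) = (p−1)(q−1) = n − (p+q) + 1, so p + q = 195673 − 194788 + 1 = 886.
p and q are the roots of t² − 886t + 195673 = 0.
Discriminant: 886² − 4·195673 = 784996 − 782692 = 2304; √2304 = 48.
q = (886 − 48)/2 = 419, p = (886 + 48)/2 = 467.
Check: 419 · 467 = 195673.

419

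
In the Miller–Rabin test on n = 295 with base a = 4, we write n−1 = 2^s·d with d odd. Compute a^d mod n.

134

295 − 1 = 294 = 2^1 · 147, so d = 147.
4^1 ≡ 4 (mod 295)
4^2 ≡ 4^2 = 16 ≡ 16 (mod 295)
4^4 ≡ 16^2 = 256 ≡ 256 (mod 295)
4^8 ≡ 256^2 = 65536 ≡ 46 (mod 295)
4^16 ≡ 46^2 = 2116 ≡ 51 (mod 295)
4^32 ≡ 51^2 = 2601 ≡ 241 (mod 295)
4^64 ≡ 241^2 = 58081 ≡ 261 (mod 295)
4^128 ≡ 261^2 = 68121 ≡ 271 (mod 295)
147 = 128 + 16 + 2 + 1 in binary powers of 2.
So 4^147 ≡ 271 · 51 · 16 · 4 ≡ 134 (mod 295).
Squaring chain: 134; never reaches −1, so base 4 is a Miller–Rabin witness that 295 is composite.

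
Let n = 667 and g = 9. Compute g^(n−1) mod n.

9^1 ≡ 9 (mod 667)
9^2 ≡ 9^2 = 81 ≡ 81 (mod 667)
9^4 ≡ 81^2 = 6561 ≡ 558 (mod 667)
9^8 ≡ 558^2 = 311364 ≡ 542 (mod 667)
9^16 ≡ 542^2 = 293764 ≡ 284 (mod 667)
9^32 ≡ 284^2 = 80656 ≡ 616 (mod 667)
9^64 ≡ 616^2 = 379456 ≡ 600 (mod 667)
9^128 ≡ 600^2 = 360000 ≡ 487 (mod 667)
9^256 ≡ 487^2 = 237169 ≡ 384 (mod 667)
9^512 ≡ 384^2 = 147456 ≡ 49 (mod 667)
666 = 512 + 128 + 16 + 8 + 2 in binary powers of 2.
So 9^666 ≡ 49 · 487 · 284 · 542 · 81 ≡ 49 (mod 667).
Since 49 ≠ 1, base 9 is a Fermat witness: 667 is composite.

49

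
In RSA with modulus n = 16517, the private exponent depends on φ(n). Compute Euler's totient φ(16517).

Factor: 16517 = 83 · 199.
φ(16517) = (83−1) · (199−1) = 82 · 198 = 16236.

16236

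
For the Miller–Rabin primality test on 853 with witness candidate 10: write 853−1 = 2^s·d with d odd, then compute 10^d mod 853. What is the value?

853 − 1 = 852 = 2^2 · 213, so d = 213.
10^1 ≡ 10 (mod 853)
10^2 ≡ 10^2 = 100 ≡ 100 (mod 853)
10^4 ≡ 100^2 = 10000 ≡ 617 (mod 853)
10^8 ≡ 617^2 = 380689 ≡ 251 (mod 853)
10^16 ≡ 251^2 = 63001 ≡ 732 (mod 853)
10^32 ≡ 732^2 = 535824 ≡ 140 (mod 853)
10^64 ≡ 140^2 = 19600 ≡ 834 (mod 853)
10^128 ≡ 834^2 = 695556 ≡ 361 (mod 853)
213 = 128 + 64 + 16 + 4 + 1 in binary powers of 2.
So 10^213 ≡ 361 · 834 · 732 · 617 · 10 ≡ 1 (mod 853).
Since 10^d ≡ 1 (mod 853), base 10 does not prove 853 composite.

1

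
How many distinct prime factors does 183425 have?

183425 = 5^2 · 7337
7337 = 11 · 667
667 = 23 · 29
183425 = 5^2 · 11 · 23 · 29, which has 4 distinct prime factors.

4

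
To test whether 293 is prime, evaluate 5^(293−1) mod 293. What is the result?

5^1 ≡ 5 (mod 293)
5^2 ≡ 5^2 = 25 ≡ 25 (mod 293)
5^4 ≡ 25^2 = 625 ≡ 39 (mod 293)
5^8 ≡ 39^2 = 1521 ≡ 56 (mod 293)
5^16 ≡ 56^2 = 3136 ≡ 206 (mod 293)
5^32 ≡ 206^2 = 42436 ≡ 244 (mod 293)
5^64 ≡ 244^2 = 59536 ≡ 57 (mod 293)
5^128 ≡ 57^2 = 3249 ≡ 26 (mod 293)
5^256 ≡ 26^2 = 676 ≡ 90 (mod 293)
292 = 256 + 32 + 4 in binary powers of 2.
So 5^292 ≡ 90 · 244 · 39 ≡ 1 (mod 293).
Since the result is 1, base 5 gives no evidence that 293 is composite.

1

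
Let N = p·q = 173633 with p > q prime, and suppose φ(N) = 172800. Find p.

433

φ(n) = (p−1)(q−1) = n − (p+q) + 1, so p + q = 173633 − 172800 + 1 = 834.
p and q are the roots of t² − 834t + 173633 = 0.
Discriminant: 834² − 4·173633 = 695556 − 694532 = 1024; √1024 = 32.
q = (834 − 32)/2 = 401, p = (834 + 32)/2 = 433.
Check: 401 · 433 = 173633.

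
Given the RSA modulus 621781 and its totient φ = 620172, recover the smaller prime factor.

φ(n) = (p−1)(q−1) = n − (p+q) + 1, so p + q = 621781 − 620172 + 1 = 1610.
p and q are the roots of t² − 1610t + 621781 = 0.
Discriminant: 1610² − 4·621781 = 2592100 − 2487124 = 104976; √104976 = 324.
q = (1610 − 324)/2 = 643, p = (1610 + 324)/2 = 967.
Check: 643 · 967 = 621781.

643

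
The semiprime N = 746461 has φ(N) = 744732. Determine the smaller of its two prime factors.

φ(n) = (p−1)(q−1) = n − (p+q) + 1, so p + q = 746461 − 744732 + 1 = 1730.
p and q are the roots of t² − 1730t + 746461 = 0.
Discriminant: 1730² − 4·746461 = 2992900 − 2985844 = 7056; √7056 = 84.
q = (1730 − 84)/2 = 823, p = (1730 + 84)/2 = 907.
Check: 823 · 907 = 746461.

823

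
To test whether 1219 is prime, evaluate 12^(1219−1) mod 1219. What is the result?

12^1 ≡ 12 (mod 1219)
12^2 ≡ 12^2 = 144 ≡ 144 (mod 1219)
12^4 ≡ 144^2 = 20736 ≡ 13 (mod 1219)
12^8 ≡ 13^2 = 169 ≡ 169 (mod 1219)
12^16 ≡ 169^2 = 28561 ≡ 524 (mod 1219)
12^32 ≡ 524^2 = 274576 ≡ 301 (mod 1219)
12^64 ≡ 301^2 = 90601 ≡ 395 (mod 1219)
12^128 ≡ 395^2 = 156025 ≡ 1212 (mod 1219)
12^256 ≡ 1212^2 = 1468944 ≡ 49 (mod 1219)
12^512 ≡ 49^2 = 2401 ≡ 1182 (mod 1219)
12^1024 ≡ 1182^2 = 1397124 ≡ 150 (mod 1219)
1218 = 1024 + 128 + 64 + 2 in binary powers of 2.
So 12^1218 ≡ 150 · 1212 · 395 · 144 ≡ 905 (mod 1219).
Since 905 ≠ 1, base 12 is a Fermat witness: 1219 is composite.

905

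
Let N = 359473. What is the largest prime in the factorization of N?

83

359473 = 61 · 5893
5893 = 71 · 83
83 is prime.
So 359473 = 61 · 71 · 83; the largest prime factor is 83.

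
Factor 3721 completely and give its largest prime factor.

3721 = 61 · 61
61 = 61 · 1
So 3721 = 61^2; the largest prime factor is 61.

61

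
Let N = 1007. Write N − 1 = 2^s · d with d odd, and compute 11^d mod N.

216

1007 − 1 = 1006 = 2^1 · 503, so d = 503.
11^1 ≡ 11 (mod 1007)
11^2 ≡ 11^2 = 121 ≡ 121 (mod 1007)
11^4 ≡ 121^2 = 14641 ≡ 543 (mod 1007)
11^8 ≡ 543^2 = 294849 ≡ 805 (mod 1007)
11^16 ≡ 805^2 = 648025 ≡ 524 (mod 1007)
11^32 ≡ 524^2 = 274576 ≡ 672 (mod 1007)
11^64 ≡ 672^2 = 451584 ≡ 448 (mod 1007)
11^128 ≡ 448^2 = 200704 ≡ 311 (mod 1007)
11^256 ≡ 311^2 = 96721 ≡ 49 (mod 1007)
503 = 256 + 128 + 64 + 32 + 16 + 4 + 2 + 1 in binary powers of 2.
So 11^503 ≡ 49 · 311 · 448 · 672 · 524 · 543 · 121 · 11 ≡ 216 (mod 1007).
Squaring chain: 216; never reaches −1, so base 11 is a Miller–Rabin witness that 1007 is composite.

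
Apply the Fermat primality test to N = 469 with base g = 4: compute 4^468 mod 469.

344

4^1 ≡ 4 (mod 469)
4^2 ≡ 4^2 = 16 ≡ 16 (mod 469)
4^4 ≡ 16^2 = 256 ≡ 256 (mod 469)
4^8 ≡ 256^2 = 65536 ≡ 345 (mod 469)
4^16 ≡ 345^2 = 119025 ≡ 368 (mod 469)
4^32 ≡ 368^2 = 135424 ≡ 352 (mod 469)
4^64 ≡ 352^2 = 123904 ≡ 88 (mod 469)
4^128 ≡ 88^2 = 7744 ≡ 240 (mod 469)
4^256 ≡ 240^2 = 57600 ≡ 382 (mod 469)
468 = 256 + 128 + 64 + 16 + 4 in binary powers of 2.
So 4^468 ≡ 382 · 240 · 88 · 368 · 256 ≡ 344 (mod 469).
Since 344 ≠ 1, base 4 is a Fermat witness: 469 is composite.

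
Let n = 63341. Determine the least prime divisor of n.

63341 is odd.
Digit sum 17, not divisible by 3.
Ends in 1: not divisible by 5.
7: 63341 = 7·9048 + 5
11: 63341 = 11·5758 + 3
13: 63341 = 13·4872 + 5
17: 63341 = 17·3725 + 16
19: 63341 = 19·3333 + 14
23: 63341 = 23·2753 + 22
29: 63341 = 29·2184 + 5
31: 63341 = 31·2043 + 8
37: 63341 = 37·1711 + 34
41: 63341 = 41·1544 + 37
43: 63341 = 43·1473 + 2
47: 63341 = 47·1347 + 32
53: 63341 = 53·1195 + 6
59: 63341 = 59·1073 + 34
61: 63341 = 61·1038 + 23
67: 63341 = 67·945 + 26
71: 63341 = 71·892 + 9
73: 63341 = 73·867 + 50
79: 63341 = 79·801 + 62
83: 63341 = 83·763 + 12
89: 63341 = 89·711 + 62
97: 63341 = 97·653

97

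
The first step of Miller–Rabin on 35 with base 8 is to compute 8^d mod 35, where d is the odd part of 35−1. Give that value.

35 − 1 = 34 = 2^1 · 17, so d = 17.
8^1 ≡ 8 (mod 35)
8^2 ≡ 8^2 = 64 ≡ 29 (mod 35)
8^4 ≡ 29^2 = 841 ≡ 1 (mod 35)
8^8 ≡ 1^2 = 1 ≡ 1 (mod 35)
8^16 ≡ 1^2 = 1 ≡ 1 (mod 35)
17 = 16 + 1 in binary powers of 2.
So 8^17 ≡ 1 · 8 ≡ 8 (mod 35).
Squaring chain: 8; never reaches −1, so base 8 is a Miller–Rabin witness that 35 is composite.

8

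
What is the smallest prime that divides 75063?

3

75063 is odd.
Digit sum 21, divisible by 3.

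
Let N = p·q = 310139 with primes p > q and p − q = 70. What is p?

593

Since p = q + 70, we have 310139 = q(q + 70), so q² + 70q − 310139 = 0.
Discriminant: 70² + 4·310139 = 4900 + 1240556 = 1245456; √1245456 = 1116.
q = (−70 + 1116)/2 = 523, and p = q + 70 = 593.
Check: 523 · 593 = 310139.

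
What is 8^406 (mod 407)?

344

8^1 ≡ 8 (mod 407)
8^2 ≡ 8^2 = 64 ≡ 64 (mod 407)
8^4 ≡ 64^2 = 4096 ≡ 26 (mod 407)
8^8 ≡ 26^2 = 676 ≡ 269 (mod 407)
8^16 ≡ 269^2 = 72361 ≡ 322 (mod 407)
8^32 ≡ 322^2 = 103684 ≡ 306 (mod 407)
8^64 ≡ 306^2 = 93636 ≡ 26 (mod 407)
8^128 ≡ 26^2 = 676 ≡ 269 (mod 407)
8^256 ≡ 269^2 = 72361 ≡ 322 (mod 407)
406 = 256 + 128 + 16 + 4 + 2 in binary powers of 2.
So 8^406 ≡ 322 · 269 · 322 · 26 · 64 ≡ 344 (mod 407).
Since 344 ≠ 1, base 8 is a Fermat witness: 407 is composite.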